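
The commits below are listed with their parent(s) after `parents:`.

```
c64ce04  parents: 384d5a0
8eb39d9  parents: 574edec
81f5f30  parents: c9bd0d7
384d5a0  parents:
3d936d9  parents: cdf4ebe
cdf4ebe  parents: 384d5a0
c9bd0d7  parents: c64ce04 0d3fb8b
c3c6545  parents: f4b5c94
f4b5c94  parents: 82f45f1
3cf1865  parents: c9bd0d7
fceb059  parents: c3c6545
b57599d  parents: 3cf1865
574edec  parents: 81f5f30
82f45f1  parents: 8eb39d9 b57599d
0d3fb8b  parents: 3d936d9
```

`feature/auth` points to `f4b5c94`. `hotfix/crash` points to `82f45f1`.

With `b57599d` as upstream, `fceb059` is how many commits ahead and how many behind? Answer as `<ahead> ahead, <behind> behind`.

Reachable from fceb059: {0d3fb8b, 384d5a0, 3cf1865, 3d936d9, 574edec, 81f5f30, 82f45f1, 8eb39d9, b57599d, c3c6545, c64ce04, c9bd0d7, cdf4ebe, f4b5c94, fceb059}.
Reachable from b57599d: {0d3fb8b, 384d5a0, 3cf1865, 3d936d9, b57599d, c64ce04, c9bd0d7, cdf4ebe}.
Only in fceb059's history (ahead): {574edec, 81f5f30, 82f45f1, 8eb39d9, c3c6545, f4b5c94, fceb059} — 7.
Only in b57599d's history (behind): {} — 0.

7 ahead, 0 behind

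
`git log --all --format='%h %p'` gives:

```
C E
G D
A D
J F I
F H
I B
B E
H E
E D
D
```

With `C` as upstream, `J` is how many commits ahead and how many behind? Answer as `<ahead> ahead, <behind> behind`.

Reachable from J: {B, D, E, F, H, I, J}.
Reachable from C: {C, D, E}.
Only in J's history (ahead): {B, F, H, I, J} — 5.
Only in C's history (behind): {C} — 1.

5 ahead, 1 behind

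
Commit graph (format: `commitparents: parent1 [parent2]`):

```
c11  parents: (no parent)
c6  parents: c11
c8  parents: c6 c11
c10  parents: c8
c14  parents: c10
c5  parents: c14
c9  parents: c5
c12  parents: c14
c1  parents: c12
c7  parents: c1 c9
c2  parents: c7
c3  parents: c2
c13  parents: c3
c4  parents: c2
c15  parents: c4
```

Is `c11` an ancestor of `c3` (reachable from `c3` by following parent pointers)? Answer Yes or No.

Yes

Ancestors of c3 (commits reachable by following parents): {c1, c10, c11, c12, c14, c2, c3, c5, c6, c7, c8, c9}.
c11 is in that set, so it is an ancestor of c3.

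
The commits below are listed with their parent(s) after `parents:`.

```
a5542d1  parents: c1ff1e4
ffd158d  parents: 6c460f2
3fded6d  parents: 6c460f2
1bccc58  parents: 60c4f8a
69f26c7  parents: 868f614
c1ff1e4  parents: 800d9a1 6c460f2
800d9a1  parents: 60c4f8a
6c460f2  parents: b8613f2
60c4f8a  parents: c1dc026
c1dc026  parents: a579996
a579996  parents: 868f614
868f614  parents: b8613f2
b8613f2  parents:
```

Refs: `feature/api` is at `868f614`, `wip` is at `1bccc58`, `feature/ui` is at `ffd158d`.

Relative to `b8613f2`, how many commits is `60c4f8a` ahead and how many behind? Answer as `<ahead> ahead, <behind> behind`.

4 ahead, 0 behind

Reachable from 60c4f8a: {60c4f8a, 868f614, a579996, b8613f2, c1dc026}.
Reachable from b8613f2: {b8613f2}.
Only in 60c4f8a's history (ahead): {60c4f8a, 868f614, a579996, c1dc026} — 4.
Only in b8613f2's history (behind): {} — 0.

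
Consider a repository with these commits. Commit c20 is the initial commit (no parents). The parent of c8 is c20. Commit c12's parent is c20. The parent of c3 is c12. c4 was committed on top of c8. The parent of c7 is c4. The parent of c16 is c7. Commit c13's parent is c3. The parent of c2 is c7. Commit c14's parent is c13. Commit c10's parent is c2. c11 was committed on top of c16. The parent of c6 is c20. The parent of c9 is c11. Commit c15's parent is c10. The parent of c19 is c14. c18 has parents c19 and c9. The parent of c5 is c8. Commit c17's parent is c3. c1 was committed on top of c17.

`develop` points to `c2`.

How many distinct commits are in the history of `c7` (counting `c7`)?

Walking parent pointers from c7: reachable set = {c20, c4, c7, c8}.
That is 4 commits.

4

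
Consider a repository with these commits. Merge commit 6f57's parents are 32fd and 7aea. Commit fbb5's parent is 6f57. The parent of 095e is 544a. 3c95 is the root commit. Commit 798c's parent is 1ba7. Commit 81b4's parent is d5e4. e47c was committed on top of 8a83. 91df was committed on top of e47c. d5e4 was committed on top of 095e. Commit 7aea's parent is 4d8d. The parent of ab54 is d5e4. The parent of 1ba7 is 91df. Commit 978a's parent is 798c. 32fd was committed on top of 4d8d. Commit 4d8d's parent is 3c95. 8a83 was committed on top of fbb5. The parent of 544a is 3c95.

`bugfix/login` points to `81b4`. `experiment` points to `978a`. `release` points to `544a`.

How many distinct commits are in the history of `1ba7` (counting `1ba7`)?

10

Walking parent pointers from 1ba7: reachable set = {1ba7, 32fd, 3c95, 4d8d, 6f57, 7aea, 8a83, 91df, e47c, fbb5}.
That is 10 commits.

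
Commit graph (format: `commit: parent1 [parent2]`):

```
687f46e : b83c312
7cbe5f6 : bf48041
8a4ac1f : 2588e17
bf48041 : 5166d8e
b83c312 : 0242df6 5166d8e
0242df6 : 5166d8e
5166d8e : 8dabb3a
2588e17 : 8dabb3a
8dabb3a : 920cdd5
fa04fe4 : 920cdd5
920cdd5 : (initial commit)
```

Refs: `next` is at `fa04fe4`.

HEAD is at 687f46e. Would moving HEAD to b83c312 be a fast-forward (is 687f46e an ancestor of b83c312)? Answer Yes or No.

A fast-forward from 687f46e to b83c312 is possible iff 687f46e is an ancestor of b83c312.
Ancestors of b83c312: {0242df6, 5166d8e, 8dabb3a, 920cdd5, b83c312}.
687f46e is not among them, so fast-forward is not possible.

No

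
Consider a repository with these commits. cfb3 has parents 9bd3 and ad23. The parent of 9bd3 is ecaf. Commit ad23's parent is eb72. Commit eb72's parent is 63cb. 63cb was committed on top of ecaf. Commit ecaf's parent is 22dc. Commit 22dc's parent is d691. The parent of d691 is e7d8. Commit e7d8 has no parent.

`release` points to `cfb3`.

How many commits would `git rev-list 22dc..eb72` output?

Reachable from eb72: {22dc, 63cb, d691, e7d8, eb72, ecaf}.
Reachable from 22dc: {22dc, d691, e7d8}.
In eb72's history but not 22dc's: {63cb, eb72, ecaf} — 3 commits.

3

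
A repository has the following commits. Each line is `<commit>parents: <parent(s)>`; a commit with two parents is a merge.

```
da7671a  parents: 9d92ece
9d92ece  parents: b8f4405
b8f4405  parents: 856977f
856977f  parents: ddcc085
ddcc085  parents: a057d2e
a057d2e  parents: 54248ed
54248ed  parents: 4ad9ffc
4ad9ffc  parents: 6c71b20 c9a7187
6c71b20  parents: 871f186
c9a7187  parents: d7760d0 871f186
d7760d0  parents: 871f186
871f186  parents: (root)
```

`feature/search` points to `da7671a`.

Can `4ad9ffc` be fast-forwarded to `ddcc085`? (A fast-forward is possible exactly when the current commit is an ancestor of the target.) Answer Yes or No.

Yes

A fast-forward from 4ad9ffc to ddcc085 is possible iff 4ad9ffc is an ancestor of ddcc085.
Ancestors of ddcc085: {4ad9ffc, 54248ed, 6c71b20, 871f186, a057d2e, c9a7187, d7760d0, ddcc085}.
4ad9ffc is among them, so fast-forward is possible.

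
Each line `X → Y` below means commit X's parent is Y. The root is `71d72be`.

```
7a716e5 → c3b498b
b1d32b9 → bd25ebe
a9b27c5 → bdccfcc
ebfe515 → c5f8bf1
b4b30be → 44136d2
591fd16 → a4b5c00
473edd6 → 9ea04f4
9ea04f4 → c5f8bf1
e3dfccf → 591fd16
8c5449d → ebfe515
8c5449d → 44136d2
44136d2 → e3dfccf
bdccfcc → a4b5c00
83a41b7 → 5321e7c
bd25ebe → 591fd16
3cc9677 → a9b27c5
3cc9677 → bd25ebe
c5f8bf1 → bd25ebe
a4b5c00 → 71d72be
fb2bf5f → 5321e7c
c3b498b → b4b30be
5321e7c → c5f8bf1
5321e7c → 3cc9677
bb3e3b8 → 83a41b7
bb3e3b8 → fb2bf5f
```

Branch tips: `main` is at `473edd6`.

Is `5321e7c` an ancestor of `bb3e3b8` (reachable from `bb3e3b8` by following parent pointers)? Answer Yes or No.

Ancestors of bb3e3b8 (commits reachable by following parents): {3cc9677, 5321e7c, 591fd16, 71d72be, 83a41b7, a4b5c00, a9b27c5, bb3e3b8, bd25ebe, bdccfcc, c5f8bf1, fb2bf5f}.
5321e7c is in that set, so it is an ancestor of bb3e3b8.

Yes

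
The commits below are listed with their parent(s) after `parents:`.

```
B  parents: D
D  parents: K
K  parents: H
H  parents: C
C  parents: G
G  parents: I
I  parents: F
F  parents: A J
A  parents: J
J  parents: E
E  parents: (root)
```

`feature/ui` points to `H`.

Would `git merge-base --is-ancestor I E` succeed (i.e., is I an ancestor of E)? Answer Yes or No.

No

Ancestors of E: {E}.
I is not in that set, so it is not an ancestor of E.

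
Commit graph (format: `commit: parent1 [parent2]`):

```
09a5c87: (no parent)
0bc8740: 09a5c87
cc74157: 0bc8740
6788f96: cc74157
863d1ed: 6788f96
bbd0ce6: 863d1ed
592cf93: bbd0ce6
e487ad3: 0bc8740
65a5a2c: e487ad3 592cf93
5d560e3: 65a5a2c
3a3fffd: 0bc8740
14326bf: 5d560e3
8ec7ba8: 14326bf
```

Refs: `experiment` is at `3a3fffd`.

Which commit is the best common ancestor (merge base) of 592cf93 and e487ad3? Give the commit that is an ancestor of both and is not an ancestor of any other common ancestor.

0bc8740

Ancestors of 592cf93: {09a5c87, 0bc8740, 592cf93, 6788f96, 863d1ed, bbd0ce6, cc74157}.
Ancestors of e487ad3: {09a5c87, 0bc8740, e487ad3}.
Common ancestors: {09a5c87, 0bc8740}.
Among these, 0bc8740 is not an ancestor of any other common ancestor — it is the merge base.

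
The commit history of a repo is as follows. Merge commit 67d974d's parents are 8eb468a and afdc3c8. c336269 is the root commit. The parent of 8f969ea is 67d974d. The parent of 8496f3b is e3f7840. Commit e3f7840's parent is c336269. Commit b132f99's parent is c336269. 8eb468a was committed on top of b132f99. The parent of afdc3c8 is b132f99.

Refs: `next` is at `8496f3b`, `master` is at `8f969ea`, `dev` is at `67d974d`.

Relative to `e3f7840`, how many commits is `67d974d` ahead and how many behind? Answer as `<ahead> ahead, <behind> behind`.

Reachable from 67d974d: {67d974d, 8eb468a, afdc3c8, b132f99, c336269}.
Reachable from e3f7840: {c336269, e3f7840}.
Only in 67d974d's history (ahead): {67d974d, 8eb468a, afdc3c8, b132f99} — 4.
Only in e3f7840's history (behind): {e3f7840} — 1.

4 ahead, 1 behind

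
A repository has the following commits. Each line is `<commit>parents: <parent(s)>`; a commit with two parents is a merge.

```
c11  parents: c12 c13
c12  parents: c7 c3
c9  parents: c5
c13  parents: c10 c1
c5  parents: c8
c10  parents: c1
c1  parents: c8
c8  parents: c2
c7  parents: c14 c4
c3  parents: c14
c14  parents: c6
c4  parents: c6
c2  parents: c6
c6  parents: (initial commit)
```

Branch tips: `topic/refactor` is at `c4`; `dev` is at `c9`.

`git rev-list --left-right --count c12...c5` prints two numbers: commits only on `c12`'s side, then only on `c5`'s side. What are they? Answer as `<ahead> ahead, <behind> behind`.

Reachable from c12: {c12, c14, c3, c4, c6, c7}.
Reachable from c5: {c2, c5, c6, c8}.
Only in c12's history (ahead): {c12, c14, c3, c4, c7} — 5.
Only in c5's history (behind): {c2, c5, c8} — 3.

5 ahead, 3 behind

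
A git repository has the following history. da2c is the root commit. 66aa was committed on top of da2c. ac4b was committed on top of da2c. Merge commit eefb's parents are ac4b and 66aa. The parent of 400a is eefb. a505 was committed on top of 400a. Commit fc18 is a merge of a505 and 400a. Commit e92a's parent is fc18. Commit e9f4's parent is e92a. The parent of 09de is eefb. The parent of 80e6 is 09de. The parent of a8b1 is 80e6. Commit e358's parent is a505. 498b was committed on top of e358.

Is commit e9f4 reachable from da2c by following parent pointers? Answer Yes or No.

No

Ancestors of da2c: {da2c}.
e9f4 is not in that set, so it is not an ancestor of da2c.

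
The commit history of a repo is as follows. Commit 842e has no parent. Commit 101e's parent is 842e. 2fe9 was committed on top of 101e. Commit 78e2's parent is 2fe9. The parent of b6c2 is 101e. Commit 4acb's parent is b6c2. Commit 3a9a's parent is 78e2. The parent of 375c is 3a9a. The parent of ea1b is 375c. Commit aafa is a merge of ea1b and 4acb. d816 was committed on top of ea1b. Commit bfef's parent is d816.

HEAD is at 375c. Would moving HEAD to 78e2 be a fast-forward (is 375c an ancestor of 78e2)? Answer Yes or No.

A fast-forward from 375c to 78e2 is possible iff 375c is an ancestor of 78e2.
Ancestors of 78e2: {101e, 2fe9, 78e2, 842e}.
375c is not among them, so fast-forward is not possible.

No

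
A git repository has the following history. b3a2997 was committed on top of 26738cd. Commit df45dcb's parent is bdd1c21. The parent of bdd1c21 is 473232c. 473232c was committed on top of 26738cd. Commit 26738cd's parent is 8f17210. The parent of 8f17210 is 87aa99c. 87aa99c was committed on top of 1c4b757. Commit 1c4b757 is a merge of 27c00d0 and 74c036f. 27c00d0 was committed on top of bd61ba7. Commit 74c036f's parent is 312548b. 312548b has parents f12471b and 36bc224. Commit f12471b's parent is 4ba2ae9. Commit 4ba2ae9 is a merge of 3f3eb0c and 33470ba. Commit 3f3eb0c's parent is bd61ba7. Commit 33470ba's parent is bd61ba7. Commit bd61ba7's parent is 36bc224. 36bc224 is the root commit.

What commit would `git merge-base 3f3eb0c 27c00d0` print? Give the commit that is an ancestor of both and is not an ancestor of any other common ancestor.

Ancestors of 3f3eb0c: {36bc224, 3f3eb0c, bd61ba7}.
Ancestors of 27c00d0: {27c00d0, 36bc224, bd61ba7}.
Common ancestors: {36bc224, bd61ba7}.
Among these, bd61ba7 is not an ancestor of any other common ancestor — it is the merge base.

bd61ba7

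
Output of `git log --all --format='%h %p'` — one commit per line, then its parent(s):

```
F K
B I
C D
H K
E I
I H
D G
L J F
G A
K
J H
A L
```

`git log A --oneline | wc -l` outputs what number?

6

Walking parent pointers from A: reachable set = {A, F, H, J, K, L}.
That is 6 commits.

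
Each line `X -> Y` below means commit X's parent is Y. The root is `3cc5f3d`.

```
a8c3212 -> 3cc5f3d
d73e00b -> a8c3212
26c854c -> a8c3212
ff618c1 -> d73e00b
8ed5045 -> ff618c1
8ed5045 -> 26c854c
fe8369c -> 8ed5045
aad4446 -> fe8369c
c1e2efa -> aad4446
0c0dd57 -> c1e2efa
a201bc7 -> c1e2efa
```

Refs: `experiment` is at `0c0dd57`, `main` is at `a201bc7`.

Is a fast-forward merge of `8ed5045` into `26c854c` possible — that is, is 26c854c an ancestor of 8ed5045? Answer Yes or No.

A fast-forward from 26c854c to 8ed5045 is possible iff 26c854c is an ancestor of 8ed5045.
Ancestors of 8ed5045: {26c854c, 3cc5f3d, 8ed5045, a8c3212, d73e00b, ff618c1}.
26c854c is among them, so fast-forward is possible.

Yes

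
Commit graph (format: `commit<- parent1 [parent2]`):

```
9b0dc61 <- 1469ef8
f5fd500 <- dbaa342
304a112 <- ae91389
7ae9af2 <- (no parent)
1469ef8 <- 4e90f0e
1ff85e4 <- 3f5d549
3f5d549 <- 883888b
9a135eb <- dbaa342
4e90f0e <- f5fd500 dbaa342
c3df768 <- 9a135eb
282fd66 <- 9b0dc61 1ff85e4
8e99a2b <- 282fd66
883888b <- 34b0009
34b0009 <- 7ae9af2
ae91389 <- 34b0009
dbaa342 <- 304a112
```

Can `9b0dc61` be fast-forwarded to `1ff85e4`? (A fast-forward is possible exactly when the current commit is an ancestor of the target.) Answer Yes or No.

A fast-forward from 9b0dc61 to 1ff85e4 is possible iff 9b0dc61 is an ancestor of 1ff85e4.
Ancestors of 1ff85e4: {1ff85e4, 34b0009, 3f5d549, 7ae9af2, 883888b}.
9b0dc61 is not among them, so fast-forward is not possible.

No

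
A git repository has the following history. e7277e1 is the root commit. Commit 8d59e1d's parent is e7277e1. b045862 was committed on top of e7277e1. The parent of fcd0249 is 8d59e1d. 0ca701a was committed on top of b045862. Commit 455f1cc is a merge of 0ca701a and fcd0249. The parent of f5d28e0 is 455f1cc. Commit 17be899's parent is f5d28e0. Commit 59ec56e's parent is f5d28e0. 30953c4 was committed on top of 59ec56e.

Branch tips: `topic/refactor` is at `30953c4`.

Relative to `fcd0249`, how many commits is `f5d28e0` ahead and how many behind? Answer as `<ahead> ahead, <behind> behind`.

Reachable from f5d28e0: {0ca701a, 455f1cc, 8d59e1d, b045862, e7277e1, f5d28e0, fcd0249}.
Reachable from fcd0249: {8d59e1d, e7277e1, fcd0249}.
Only in f5d28e0's history (ahead): {0ca701a, 455f1cc, b045862, f5d28e0} — 4.
Only in fcd0249's history (behind): {} — 0.

4 ahead, 0 behind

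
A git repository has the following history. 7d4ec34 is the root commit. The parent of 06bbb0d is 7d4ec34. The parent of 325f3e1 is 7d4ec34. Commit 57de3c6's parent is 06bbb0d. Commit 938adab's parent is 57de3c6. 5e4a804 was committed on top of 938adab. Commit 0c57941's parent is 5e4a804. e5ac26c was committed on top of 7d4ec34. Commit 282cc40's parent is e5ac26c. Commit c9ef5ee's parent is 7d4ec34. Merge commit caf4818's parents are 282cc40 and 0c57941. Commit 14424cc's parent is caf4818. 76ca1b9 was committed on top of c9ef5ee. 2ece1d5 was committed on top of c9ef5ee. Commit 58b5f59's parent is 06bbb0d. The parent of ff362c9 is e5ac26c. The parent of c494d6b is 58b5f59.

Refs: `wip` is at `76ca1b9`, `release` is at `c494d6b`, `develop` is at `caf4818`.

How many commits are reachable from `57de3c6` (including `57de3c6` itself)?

3

Walking parent pointers from 57de3c6: reachable set = {06bbb0d, 57de3c6, 7d4ec34}.
That is 3 commits.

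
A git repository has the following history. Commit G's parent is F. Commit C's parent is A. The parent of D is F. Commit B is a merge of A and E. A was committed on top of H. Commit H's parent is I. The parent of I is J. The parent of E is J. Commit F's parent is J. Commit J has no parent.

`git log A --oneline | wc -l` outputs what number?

4

Walking parent pointers from A: reachable set = {A, H, I, J}.
That is 4 commits.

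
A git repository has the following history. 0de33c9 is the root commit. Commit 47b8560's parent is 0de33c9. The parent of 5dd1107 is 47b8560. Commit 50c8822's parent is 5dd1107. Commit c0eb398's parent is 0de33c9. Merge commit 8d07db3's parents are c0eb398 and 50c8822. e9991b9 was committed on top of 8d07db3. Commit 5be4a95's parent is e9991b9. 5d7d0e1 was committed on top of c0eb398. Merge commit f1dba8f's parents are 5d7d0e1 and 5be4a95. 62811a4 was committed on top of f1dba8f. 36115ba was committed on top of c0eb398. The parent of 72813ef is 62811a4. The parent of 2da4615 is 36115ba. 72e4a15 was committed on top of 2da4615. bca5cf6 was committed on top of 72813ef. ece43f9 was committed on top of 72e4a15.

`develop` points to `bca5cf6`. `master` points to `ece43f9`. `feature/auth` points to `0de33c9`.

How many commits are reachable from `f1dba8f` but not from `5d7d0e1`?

Reachable from f1dba8f: {0de33c9, 47b8560, 50c8822, 5be4a95, 5d7d0e1, 5dd1107, 8d07db3, c0eb398, e9991b9, f1dba8f}.
Reachable from 5d7d0e1: {0de33c9, 5d7d0e1, c0eb398}.
In f1dba8f's history but not 5d7d0e1's: {47b8560, 50c8822, 5be4a95, 5dd1107, 8d07db3, e9991b9, f1dba8f} — 7 commits.

7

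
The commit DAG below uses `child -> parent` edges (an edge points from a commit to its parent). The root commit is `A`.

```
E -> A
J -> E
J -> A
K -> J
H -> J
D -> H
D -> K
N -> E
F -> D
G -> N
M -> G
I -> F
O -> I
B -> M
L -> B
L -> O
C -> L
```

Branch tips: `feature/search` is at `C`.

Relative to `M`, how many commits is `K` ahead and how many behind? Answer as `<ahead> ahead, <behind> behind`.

2 ahead, 3 behind

Reachable from K: {A, E, J, K}.
Reachable from M: {A, E, G, M, N}.
Only in K's history (ahead): {J, K} — 2.
Only in M's history (behind): {G, M, N} — 3.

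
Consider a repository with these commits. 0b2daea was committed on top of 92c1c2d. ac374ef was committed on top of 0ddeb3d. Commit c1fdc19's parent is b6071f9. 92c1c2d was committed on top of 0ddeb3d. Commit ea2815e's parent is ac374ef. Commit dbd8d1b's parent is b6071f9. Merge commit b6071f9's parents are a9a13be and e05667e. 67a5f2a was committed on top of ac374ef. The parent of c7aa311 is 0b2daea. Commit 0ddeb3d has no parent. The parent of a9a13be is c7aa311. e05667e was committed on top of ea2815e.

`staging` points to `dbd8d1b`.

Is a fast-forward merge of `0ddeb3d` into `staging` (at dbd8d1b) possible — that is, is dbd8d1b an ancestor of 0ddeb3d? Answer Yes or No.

A fast-forward from dbd8d1b to 0ddeb3d is possible iff dbd8d1b is an ancestor of 0ddeb3d.
Ancestors of 0ddeb3d: {0ddeb3d}.
dbd8d1b is not among them, so fast-forward is not possible.

No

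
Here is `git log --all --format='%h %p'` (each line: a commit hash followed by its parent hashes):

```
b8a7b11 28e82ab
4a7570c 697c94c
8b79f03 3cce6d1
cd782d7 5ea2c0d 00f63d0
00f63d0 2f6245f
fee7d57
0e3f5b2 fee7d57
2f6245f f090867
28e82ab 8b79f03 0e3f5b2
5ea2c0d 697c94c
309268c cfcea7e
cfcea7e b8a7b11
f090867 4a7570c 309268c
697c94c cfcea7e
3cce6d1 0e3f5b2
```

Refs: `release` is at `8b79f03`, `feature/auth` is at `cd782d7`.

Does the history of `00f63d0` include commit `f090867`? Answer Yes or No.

Ancestors of 00f63d0 (commits reachable by following parents): {00f63d0, 0e3f5b2, 28e82ab, 2f6245f, 309268c, 3cce6d1, 4a7570c, 697c94c, 8b79f03, b8a7b11, cfcea7e, f090867, fee7d57}.
f090867 is in that set, so it is an ancestor of 00f63d0.

Yes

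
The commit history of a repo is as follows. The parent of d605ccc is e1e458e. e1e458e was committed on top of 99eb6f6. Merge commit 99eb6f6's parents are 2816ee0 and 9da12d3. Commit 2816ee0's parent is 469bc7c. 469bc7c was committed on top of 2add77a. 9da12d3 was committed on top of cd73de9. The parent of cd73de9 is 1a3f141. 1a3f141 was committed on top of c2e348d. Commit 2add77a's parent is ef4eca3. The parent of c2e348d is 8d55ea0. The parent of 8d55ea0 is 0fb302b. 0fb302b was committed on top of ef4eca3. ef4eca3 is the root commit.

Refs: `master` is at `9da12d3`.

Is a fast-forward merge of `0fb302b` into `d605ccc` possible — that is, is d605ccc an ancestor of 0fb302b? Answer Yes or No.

A fast-forward from d605ccc to 0fb302b is possible iff d605ccc is an ancestor of 0fb302b.
Ancestors of 0fb302b: {0fb302b, ef4eca3}.
d605ccc is not among them, so fast-forward is not possible.

No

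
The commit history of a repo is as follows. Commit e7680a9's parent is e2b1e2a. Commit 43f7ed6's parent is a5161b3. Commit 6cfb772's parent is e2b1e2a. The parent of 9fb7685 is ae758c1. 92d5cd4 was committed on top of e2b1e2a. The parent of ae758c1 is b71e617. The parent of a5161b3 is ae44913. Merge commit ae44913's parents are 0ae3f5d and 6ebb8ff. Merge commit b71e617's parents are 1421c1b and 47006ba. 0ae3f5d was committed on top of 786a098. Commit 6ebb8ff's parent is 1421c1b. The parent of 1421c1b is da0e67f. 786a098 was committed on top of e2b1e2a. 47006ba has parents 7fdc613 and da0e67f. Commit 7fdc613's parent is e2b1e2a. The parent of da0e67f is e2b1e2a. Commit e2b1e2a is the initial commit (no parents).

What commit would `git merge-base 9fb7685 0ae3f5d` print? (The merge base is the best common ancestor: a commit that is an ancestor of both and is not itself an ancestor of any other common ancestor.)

Ancestors of 9fb7685: {1421c1b, 47006ba, 7fdc613, 9fb7685, ae758c1, b71e617, da0e67f, e2b1e2a}.
Ancestors of 0ae3f5d: {0ae3f5d, 786a098, e2b1e2a}.
Common ancestors: {e2b1e2a}.
The only common ancestor is e2b1e2a, so it is the merge base.

e2b1e2a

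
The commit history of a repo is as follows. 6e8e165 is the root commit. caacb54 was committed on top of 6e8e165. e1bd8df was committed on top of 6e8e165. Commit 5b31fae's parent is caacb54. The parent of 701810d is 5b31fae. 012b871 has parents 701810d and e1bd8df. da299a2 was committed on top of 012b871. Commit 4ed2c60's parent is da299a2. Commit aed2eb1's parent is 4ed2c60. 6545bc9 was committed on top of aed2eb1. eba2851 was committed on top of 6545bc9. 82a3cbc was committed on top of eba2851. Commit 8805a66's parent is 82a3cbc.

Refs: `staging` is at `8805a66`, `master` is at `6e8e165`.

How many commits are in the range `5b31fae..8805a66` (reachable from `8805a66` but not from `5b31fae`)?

10

Reachable from 8805a66: {012b871, 4ed2c60, 5b31fae, 6545bc9, 6e8e165, 701810d, 82a3cbc, 8805a66, aed2eb1, caacb54, da299a2, e1bd8df, eba2851}.
Reachable from 5b31fae: {5b31fae, 6e8e165, caacb54}.
In 8805a66's history but not 5b31fae's: {012b871, 4ed2c60, 6545bc9, 701810d, 82a3cbc, 8805a66, aed2eb1, da299a2, e1bd8df, eba2851} — 10 commits.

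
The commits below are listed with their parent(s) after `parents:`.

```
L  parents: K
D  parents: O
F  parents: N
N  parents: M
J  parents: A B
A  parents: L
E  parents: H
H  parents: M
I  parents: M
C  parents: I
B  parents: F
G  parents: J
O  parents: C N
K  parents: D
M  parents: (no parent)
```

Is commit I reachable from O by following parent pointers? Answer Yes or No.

Ancestors of O (commits reachable by following parents): {C, I, M, N, O}.
I is in that set, so it is an ancestor of O.

Yes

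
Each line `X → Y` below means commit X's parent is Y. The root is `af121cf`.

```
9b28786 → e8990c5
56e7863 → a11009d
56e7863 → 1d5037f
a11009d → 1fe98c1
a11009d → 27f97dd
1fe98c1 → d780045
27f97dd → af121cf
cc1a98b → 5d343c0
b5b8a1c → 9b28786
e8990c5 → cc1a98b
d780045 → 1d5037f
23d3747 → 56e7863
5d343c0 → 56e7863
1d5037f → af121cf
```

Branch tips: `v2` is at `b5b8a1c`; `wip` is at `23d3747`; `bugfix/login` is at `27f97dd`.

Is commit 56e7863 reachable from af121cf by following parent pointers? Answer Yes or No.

No

Ancestors of af121cf: {af121cf}.
56e7863 is not in that set, so it is not an ancestor of af121cf.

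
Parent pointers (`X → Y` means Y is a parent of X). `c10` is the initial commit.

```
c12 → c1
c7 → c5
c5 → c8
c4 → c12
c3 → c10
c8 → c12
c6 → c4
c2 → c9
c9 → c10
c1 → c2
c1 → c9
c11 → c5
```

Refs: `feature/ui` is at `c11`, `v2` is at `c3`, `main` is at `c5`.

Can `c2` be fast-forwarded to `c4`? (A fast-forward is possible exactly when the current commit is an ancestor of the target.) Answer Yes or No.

Yes

A fast-forward from c2 to c4 is possible iff c2 is an ancestor of c4.
Ancestors of c4: {c1, c10, c12, c2, c4, c9}.
c2 is among them, so fast-forward is possible.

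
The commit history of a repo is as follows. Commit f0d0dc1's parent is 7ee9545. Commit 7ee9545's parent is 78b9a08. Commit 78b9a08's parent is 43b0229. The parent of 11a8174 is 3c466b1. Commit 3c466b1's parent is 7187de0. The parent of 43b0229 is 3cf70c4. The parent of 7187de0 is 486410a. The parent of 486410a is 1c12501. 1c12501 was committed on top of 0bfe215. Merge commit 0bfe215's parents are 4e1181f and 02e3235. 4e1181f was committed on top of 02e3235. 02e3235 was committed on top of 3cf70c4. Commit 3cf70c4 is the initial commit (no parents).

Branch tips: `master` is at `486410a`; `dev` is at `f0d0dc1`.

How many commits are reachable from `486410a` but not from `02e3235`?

Reachable from 486410a: {02e3235, 0bfe215, 1c12501, 3cf70c4, 486410a, 4e1181f}.
Reachable from 02e3235: {02e3235, 3cf70c4}.
In 486410a's history but not 02e3235's: {0bfe215, 1c12501, 486410a, 4e1181f} — 4 commits.

4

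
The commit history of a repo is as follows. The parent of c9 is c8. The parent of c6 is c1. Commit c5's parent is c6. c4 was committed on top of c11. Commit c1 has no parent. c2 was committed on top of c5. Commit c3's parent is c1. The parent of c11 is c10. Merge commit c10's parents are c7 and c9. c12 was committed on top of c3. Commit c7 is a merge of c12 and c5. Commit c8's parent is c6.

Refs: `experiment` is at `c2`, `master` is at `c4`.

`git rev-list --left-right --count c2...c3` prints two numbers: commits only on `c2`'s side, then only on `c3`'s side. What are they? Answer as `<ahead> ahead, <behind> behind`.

3 ahead, 1 behind

Reachable from c2: {c1, c2, c5, c6}.
Reachable from c3: {c1, c3}.
Only in c2's history (ahead): {c2, c5, c6} — 3.
Only in c3's history (behind): {c3} — 1.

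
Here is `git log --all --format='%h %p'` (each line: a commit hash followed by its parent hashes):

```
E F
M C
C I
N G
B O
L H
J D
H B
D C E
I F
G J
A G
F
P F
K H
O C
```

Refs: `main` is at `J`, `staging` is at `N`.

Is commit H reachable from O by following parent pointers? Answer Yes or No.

Ancestors of O: {C, F, I, O}.
H is not in that set, so it is not an ancestor of O.

No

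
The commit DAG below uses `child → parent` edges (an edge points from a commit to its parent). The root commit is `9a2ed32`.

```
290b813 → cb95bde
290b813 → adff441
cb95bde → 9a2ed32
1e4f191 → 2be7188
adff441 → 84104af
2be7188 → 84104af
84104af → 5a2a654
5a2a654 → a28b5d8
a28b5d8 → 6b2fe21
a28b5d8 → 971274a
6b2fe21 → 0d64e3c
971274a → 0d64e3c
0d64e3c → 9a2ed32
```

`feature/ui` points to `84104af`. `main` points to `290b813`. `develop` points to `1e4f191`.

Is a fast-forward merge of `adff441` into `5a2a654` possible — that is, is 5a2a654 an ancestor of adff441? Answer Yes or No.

A fast-forward from 5a2a654 to adff441 is possible iff 5a2a654 is an ancestor of adff441.
Ancestors of adff441: {0d64e3c, 5a2a654, 6b2fe21, 84104af, 971274a, 9a2ed32, a28b5d8, adff441}.
5a2a654 is among them, so fast-forward is possible.

Yes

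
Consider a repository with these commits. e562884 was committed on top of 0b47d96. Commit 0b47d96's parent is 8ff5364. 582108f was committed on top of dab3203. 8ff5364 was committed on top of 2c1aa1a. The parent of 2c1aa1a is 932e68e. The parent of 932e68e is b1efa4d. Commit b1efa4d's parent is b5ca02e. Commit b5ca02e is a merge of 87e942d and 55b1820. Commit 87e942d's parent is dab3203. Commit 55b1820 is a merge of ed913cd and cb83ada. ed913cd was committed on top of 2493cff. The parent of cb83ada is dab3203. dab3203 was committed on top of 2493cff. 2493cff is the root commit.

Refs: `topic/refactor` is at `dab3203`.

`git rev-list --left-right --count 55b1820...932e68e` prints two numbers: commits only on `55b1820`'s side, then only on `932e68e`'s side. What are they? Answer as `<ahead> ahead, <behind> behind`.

0 ahead, 4 behind

Reachable from 55b1820: {2493cff, 55b1820, cb83ada, dab3203, ed913cd}.
Reachable from 932e68e: {2493cff, 55b1820, 87e942d, 932e68e, b1efa4d, b5ca02e, cb83ada, dab3203, ed913cd}.
Only in 55b1820's history (ahead): {} — 0.
Only in 932e68e's history (behind): {87e942d, 932e68e, b1efa4d, b5ca02e} — 4.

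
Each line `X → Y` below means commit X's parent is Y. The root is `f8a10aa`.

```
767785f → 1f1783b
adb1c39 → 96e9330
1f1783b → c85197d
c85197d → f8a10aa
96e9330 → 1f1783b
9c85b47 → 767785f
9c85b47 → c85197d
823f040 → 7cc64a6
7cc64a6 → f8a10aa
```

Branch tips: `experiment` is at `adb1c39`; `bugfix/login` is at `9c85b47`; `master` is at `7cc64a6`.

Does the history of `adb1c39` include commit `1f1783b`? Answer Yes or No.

Ancestors of adb1c39 (commits reachable by following parents): {1f1783b, 96e9330, adb1c39, c85197d, f8a10aa}.
1f1783b is in that set, so it is an ancestor of adb1c39.

Yes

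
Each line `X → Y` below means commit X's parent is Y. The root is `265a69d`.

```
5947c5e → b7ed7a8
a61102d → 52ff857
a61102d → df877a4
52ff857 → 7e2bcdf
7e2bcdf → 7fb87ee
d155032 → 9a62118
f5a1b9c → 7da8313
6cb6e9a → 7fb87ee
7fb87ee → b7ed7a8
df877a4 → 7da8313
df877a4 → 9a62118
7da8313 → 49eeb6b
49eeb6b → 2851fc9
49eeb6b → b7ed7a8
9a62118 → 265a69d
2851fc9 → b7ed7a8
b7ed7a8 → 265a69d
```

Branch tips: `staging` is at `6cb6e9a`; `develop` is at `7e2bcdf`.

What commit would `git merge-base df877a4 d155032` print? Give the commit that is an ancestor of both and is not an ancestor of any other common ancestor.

9a62118

Ancestors of df877a4: {265a69d, 2851fc9, 49eeb6b, 7da8313, 9a62118, b7ed7a8, df877a4}.
Ancestors of d155032: {265a69d, 9a62118, d155032}.
Common ancestors: {265a69d, 9a62118}.
Among these, 9a62118 is not an ancestor of any other common ancestor — it is the merge base.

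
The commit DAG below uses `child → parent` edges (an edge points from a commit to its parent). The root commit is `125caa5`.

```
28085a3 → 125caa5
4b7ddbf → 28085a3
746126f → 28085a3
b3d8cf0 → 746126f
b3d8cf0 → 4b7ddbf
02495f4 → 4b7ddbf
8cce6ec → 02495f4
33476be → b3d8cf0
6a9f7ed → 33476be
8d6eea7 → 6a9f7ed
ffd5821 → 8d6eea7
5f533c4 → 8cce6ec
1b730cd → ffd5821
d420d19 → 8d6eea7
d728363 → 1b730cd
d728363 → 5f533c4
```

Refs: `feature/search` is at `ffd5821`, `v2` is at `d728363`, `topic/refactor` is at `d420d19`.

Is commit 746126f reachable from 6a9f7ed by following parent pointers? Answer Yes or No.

Yes

Ancestors of 6a9f7ed (commits reachable by following parents): {125caa5, 28085a3, 33476be, 4b7ddbf, 6a9f7ed, 746126f, b3d8cf0}.
746126f is in that set, so it is an ancestor of 6a9f7ed.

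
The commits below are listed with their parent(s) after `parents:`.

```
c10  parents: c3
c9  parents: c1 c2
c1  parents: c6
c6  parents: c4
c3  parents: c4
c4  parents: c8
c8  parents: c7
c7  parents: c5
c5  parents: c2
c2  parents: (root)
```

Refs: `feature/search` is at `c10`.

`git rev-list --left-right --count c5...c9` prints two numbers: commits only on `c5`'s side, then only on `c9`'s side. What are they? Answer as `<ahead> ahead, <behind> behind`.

0 ahead, 6 behind

Reachable from c5: {c2, c5}.
Reachable from c9: {c1, c2, c4, c5, c6, c7, c8, c9}.
Only in c5's history (ahead): {} — 0.
Only in c9's history (behind): {c1, c4, c6, c7, c8, c9} — 6.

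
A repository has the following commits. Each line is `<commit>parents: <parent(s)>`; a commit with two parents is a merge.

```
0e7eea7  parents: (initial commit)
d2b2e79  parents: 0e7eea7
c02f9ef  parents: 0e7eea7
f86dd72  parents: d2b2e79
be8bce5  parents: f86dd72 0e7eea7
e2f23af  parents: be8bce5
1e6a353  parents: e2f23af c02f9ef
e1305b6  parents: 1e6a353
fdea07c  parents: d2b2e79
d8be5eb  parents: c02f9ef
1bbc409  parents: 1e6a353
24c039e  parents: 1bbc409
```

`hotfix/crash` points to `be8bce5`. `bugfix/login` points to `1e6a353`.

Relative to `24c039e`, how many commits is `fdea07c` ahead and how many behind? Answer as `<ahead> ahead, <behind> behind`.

Reachable from fdea07c: {0e7eea7, d2b2e79, fdea07c}.
Reachable from 24c039e: {0e7eea7, 1bbc409, 1e6a353, 24c039e, be8bce5, c02f9ef, d2b2e79, e2f23af, f86dd72}.
Only in fdea07c's history (ahead): {fdea07c} — 1.
Only in 24c039e's history (behind): {1bbc409, 1e6a353, 24c039e, be8bce5, c02f9ef, e2f23af, f86dd72} — 7.

1 ahead, 7 behind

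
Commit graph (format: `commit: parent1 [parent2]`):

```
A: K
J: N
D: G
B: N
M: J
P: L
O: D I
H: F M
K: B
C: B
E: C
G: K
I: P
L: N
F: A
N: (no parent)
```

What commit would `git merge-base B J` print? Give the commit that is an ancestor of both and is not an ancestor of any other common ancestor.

N

Ancestors of B: {B, N}.
Ancestors of J: {J, N}.
Common ancestors: {N}.
The only common ancestor is N, so it is the merge base.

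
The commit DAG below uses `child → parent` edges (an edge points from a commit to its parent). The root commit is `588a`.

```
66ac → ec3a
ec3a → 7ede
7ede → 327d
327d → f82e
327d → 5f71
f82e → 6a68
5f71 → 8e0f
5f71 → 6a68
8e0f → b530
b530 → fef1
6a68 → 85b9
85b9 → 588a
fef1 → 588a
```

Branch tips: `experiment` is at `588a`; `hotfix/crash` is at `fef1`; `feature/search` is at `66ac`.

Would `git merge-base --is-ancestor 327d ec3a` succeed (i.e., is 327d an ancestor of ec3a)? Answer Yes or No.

Yes

Ancestors of ec3a (commits reachable by following parents): {327d, 588a, 5f71, 6a68, 7ede, 85b9, 8e0f, b530, ec3a, f82e, fef1}.
327d is in that set, so it is an ancestor of ec3a.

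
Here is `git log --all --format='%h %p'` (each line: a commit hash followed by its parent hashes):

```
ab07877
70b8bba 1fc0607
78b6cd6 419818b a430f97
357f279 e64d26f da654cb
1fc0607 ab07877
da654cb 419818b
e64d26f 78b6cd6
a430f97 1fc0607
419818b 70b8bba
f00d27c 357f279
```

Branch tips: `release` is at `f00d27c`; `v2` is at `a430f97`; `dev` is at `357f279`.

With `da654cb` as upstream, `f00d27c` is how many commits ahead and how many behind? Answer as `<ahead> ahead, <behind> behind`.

Reachable from f00d27c: {1fc0607, 357f279, 419818b, 70b8bba, 78b6cd6, a430f97, ab07877, da654cb, e64d26f, f00d27c}.
Reachable from da654cb: {1fc0607, 419818b, 70b8bba, ab07877, da654cb}.
Only in f00d27c's history (ahead): {357f279, 78b6cd6, a430f97, e64d26f, f00d27c} — 5.
Only in da654cb's history (behind): {} — 0.

5 ahead, 0 behind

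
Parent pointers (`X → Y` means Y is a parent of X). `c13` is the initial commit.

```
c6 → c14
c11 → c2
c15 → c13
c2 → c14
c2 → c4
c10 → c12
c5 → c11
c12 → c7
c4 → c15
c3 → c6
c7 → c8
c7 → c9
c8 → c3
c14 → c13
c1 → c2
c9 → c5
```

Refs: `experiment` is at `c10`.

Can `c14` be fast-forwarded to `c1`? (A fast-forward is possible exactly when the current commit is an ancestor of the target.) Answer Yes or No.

Yes

A fast-forward from c14 to c1 is possible iff c14 is an ancestor of c1.
Ancestors of c1: {c1, c13, c14, c15, c2, c4}.
c14 is among them, so fast-forward is possible.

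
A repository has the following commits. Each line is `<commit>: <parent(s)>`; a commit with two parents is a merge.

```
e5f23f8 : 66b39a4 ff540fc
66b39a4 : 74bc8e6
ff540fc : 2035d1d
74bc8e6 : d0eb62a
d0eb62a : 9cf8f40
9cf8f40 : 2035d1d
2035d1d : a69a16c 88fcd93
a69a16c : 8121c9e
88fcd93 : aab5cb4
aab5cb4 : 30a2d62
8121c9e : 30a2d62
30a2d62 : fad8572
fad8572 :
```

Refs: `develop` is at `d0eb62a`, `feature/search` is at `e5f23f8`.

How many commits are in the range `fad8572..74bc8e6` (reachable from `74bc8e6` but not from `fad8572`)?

9

Reachable from 74bc8e6: {2035d1d, 30a2d62, 74bc8e6, 8121c9e, 88fcd93, 9cf8f40, a69a16c, aab5cb4, d0eb62a, fad8572}.
Reachable from fad8572: {fad8572}.
In 74bc8e6's history but not fad8572's: {2035d1d, 30a2d62, 74bc8e6, 8121c9e, 88fcd93, 9cf8f40, a69a16c, aab5cb4, d0eb62a} — 9 commits.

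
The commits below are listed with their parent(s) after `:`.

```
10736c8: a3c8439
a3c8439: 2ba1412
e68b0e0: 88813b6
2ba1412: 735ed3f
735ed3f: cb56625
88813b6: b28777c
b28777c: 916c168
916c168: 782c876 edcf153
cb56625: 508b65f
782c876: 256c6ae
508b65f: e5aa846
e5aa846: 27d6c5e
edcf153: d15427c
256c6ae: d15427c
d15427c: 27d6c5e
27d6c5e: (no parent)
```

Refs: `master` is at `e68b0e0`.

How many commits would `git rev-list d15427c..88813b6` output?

Reachable from 88813b6: {256c6ae, 27d6c5e, 782c876, 88813b6, 916c168, b28777c, d15427c, edcf153}.
Reachable from d15427c: {27d6c5e, d15427c}.
In 88813b6's history but not d15427c's: {256c6ae, 782c876, 88813b6, 916c168, b28777c, edcf153} — 6 commits.

6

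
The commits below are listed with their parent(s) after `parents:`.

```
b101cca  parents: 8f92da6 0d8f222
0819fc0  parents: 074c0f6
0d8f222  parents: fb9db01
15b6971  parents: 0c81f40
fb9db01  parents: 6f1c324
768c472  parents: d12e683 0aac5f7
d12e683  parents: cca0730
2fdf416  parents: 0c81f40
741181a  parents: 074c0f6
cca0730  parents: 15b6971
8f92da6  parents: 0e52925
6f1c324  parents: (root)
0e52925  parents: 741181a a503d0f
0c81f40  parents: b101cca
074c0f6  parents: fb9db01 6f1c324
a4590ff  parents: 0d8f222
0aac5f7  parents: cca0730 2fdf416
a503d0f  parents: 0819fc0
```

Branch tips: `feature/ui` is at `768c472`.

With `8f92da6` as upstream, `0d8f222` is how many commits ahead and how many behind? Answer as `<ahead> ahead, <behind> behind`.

Reachable from 0d8f222: {0d8f222, 6f1c324, fb9db01}.
Reachable from 8f92da6: {074c0f6, 0819fc0, 0e52925, 6f1c324, 741181a, 8f92da6, a503d0f, fb9db01}.
Only in 0d8f222's history (ahead): {0d8f222} — 1.
Only in 8f92da6's history (behind): {074c0f6, 0819fc0, 0e52925, 741181a, 8f92da6, a503d0f} — 6.

1 ahead, 6 behind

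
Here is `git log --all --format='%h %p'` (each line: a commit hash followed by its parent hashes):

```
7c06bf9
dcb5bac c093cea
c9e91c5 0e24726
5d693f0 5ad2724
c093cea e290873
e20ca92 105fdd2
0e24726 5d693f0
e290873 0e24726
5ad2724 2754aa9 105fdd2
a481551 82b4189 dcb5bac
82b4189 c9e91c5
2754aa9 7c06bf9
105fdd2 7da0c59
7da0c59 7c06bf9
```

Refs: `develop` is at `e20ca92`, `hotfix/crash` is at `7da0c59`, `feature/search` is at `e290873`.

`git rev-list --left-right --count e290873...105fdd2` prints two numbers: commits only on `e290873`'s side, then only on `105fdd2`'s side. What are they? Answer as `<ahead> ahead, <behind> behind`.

5 ahead, 0 behind

Reachable from e290873: {0e24726, 105fdd2, 2754aa9, 5ad2724, 5d693f0, 7c06bf9, 7da0c59, e290873}.
Reachable from 105fdd2: {105fdd2, 7c06bf9, 7da0c59}.
Only in e290873's history (ahead): {0e24726, 2754aa9, 5ad2724, 5d693f0, e290873} — 5.
Only in 105fdd2's history (behind): {} — 0.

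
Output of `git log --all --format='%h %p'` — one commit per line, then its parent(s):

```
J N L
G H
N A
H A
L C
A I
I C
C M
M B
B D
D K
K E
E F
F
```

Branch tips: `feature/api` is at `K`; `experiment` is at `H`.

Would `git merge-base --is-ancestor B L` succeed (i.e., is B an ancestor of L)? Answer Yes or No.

Yes

Ancestors of L (commits reachable by following parents): {B, C, D, E, F, K, L, M}.
B is in that set, so it is an ancestor of L.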